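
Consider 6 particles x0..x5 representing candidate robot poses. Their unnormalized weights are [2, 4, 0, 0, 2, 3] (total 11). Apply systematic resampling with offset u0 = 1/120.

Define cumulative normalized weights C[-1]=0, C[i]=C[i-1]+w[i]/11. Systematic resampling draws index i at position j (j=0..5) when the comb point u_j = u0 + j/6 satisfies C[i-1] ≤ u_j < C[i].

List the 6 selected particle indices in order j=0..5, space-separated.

C = [2/11, 6/11, 6/11, 6/11, 8/11, 1]
j=0: u_0=1/120 ∈ [0, 2/11) → index 0
j=1: u_1=7/40 ∈ [0, 2/11) → index 0
j=2: u_2=41/120 ∈ [2/11, 6/11) → index 1
j=3: u_3=61/120 ∈ [2/11, 6/11) → index 1
j=4: u_4=27/40 ∈ [6/11, 8/11) → index 4
j=5: u_5=101/120 ∈ [8/11, 1) → index 5

0 0 1 1 4 5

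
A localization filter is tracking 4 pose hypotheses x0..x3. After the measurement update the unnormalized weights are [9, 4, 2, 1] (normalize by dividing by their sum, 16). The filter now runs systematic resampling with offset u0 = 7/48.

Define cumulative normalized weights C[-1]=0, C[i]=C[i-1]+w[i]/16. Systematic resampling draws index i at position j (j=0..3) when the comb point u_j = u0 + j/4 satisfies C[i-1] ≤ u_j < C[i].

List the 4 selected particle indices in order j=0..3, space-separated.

C = [9/16, 13/16, 15/16, 1]
j=0: u_0=7/48 ∈ [0, 9/16) → index 0
j=1: u_1=19/48 ∈ [0, 9/16) → index 0
j=2: u_2=31/48 ∈ [9/16, 13/16) → index 1
j=3: u_3=43/48 ∈ [13/16, 15/16) → index 2

0 0 1 2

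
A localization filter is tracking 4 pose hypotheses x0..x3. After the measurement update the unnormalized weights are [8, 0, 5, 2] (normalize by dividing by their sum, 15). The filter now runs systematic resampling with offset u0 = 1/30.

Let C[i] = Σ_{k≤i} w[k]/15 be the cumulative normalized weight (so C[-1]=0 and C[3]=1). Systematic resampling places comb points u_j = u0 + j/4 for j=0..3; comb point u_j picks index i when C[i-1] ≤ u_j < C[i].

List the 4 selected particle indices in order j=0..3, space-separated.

0 0 2 2

C = [8/15, 8/15, 13/15, 1]
j=0: u_0=1/30 ∈ [0, 8/15) → index 0
j=1: u_1=17/60 ∈ [0, 8/15) → index 0
j=2: u_2=8/15 ∈ [8/15, 13/15) → index 2
j=3: u_3=47/60 ∈ [8/15, 13/15) → index 2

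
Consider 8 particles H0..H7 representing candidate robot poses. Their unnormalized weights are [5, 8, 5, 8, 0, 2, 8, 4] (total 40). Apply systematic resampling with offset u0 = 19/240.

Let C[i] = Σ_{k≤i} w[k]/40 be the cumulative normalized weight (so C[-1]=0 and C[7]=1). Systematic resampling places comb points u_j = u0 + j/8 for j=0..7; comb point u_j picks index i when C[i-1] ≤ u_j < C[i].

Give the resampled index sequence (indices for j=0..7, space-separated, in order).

0 1 2 3 3 6 6 7

C = [1/8, 13/40, 9/20, 13/20, 13/20, 7/10, 9/10, 1]
j=0: u_0=19/240 ∈ [0, 1/8) → index 0
j=1: u_1=49/240 ∈ [1/8, 13/40) → index 1
j=2: u_2=79/240 ∈ [13/40, 9/20) → index 2
j=3: u_3=109/240 ∈ [9/20, 13/20) → index 3
j=4: u_4=139/240 ∈ [9/20, 13/20) → index 3
j=5: u_5=169/240 ∈ [7/10, 9/10) → index 6
j=6: u_6=199/240 ∈ [7/10, 9/10) → index 6
j=7: u_7=229/240 ∈ [9/10, 1) → index 7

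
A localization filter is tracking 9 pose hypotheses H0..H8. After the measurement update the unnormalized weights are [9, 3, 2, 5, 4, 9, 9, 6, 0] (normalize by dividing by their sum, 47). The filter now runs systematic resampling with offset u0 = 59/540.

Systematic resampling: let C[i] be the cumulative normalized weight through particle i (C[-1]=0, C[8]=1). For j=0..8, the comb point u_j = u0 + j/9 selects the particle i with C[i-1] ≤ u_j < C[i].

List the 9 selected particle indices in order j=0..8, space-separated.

C = [9/47, 12/47, 14/47, 19/47, 23/47, 32/47, 41/47, 1, 1]
j=0: u_0=59/540 ∈ [0, 9/47) → index 0
j=1: u_1=119/540 ∈ [9/47, 12/47) → index 1
j=2: u_2=179/540 ∈ [14/47, 19/47) → index 3
j=3: u_3=239/540 ∈ [19/47, 23/47) → index 4
j=4: u_4=299/540 ∈ [23/47, 32/47) → index 5
j=5: u_5=359/540 ∈ [23/47, 32/47) → index 5
j=6: u_6=419/540 ∈ [32/47, 41/47) → index 6
j=7: u_7=479/540 ∈ [41/47, 1) → index 7
j=8: u_8=539/540 ∈ [41/47, 1) → index 7

0 1 3 4 5 5 6 7 7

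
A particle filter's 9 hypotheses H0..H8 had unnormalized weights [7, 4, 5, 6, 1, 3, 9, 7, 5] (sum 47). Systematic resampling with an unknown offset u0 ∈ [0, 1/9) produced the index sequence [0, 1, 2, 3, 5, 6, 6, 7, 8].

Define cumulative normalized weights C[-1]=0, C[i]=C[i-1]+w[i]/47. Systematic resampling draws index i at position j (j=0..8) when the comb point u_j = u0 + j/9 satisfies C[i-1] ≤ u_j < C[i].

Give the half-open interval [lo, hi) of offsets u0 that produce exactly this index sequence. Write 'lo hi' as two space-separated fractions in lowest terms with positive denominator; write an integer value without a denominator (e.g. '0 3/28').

19/423 11/141

C = [7/47, 11/47, 16/47, 22/47, 23/47, 26/47, 35/47, 42/47, 1]
j=0 picked index 0: u0 ∈ [0, 7/47)
j=1 picked index 1: u0 ∈ [16/423, 52/423)
j=2 picked index 2: u0 ∈ [5/423, 50/423)
j=3 picked index 3: u0 ∈ [1/141, 19/141)
j=4 picked index 5: u0 ∈ [19/423, 46/423)
j=5 picked index 6: u0 ∈ [-1/423, 80/423)
j=6 picked index 6: u0 ∈ [-16/141, 11/141)
j=7 picked index 7: u0 ∈ [-14/423, 49/423)
j=8 picked index 8: u0 ∈ [2/423, 1/9)
intersection: [19/423, 11/141)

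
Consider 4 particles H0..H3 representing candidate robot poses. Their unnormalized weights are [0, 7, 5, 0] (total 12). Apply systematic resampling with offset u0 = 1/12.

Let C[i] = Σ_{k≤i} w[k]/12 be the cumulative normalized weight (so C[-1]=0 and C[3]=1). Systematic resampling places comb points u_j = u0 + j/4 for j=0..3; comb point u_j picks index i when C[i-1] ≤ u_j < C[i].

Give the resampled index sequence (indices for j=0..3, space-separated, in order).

C = [0, 7/12, 1, 1]
j=0: u_0=1/12 ∈ [0, 7/12) → index 1
j=1: u_1=1/3 ∈ [0, 7/12) → index 1
j=2: u_2=7/12 ∈ [7/12, 1) → index 2
j=3: u_3=5/6 ∈ [7/12, 1) → index 2

1 1 2 2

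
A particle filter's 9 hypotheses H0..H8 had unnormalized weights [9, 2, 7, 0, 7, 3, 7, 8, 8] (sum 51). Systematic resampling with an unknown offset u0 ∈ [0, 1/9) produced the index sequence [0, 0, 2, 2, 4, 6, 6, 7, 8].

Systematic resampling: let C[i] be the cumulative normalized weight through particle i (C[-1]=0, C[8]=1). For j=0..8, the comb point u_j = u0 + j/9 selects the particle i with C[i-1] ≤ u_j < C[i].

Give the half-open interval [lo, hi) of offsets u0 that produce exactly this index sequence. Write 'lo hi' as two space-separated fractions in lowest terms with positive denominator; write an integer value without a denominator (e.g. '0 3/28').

C = [3/17, 11/51, 6/17, 6/17, 25/51, 28/51, 35/51, 43/51, 1]
j=0 picked index 0: u0 ∈ [0, 3/17)
j=1 picked index 0: u0 ∈ [-1/9, 10/153)
j=2 picked index 2: u0 ∈ [-1/153, 20/153)
j=3 picked index 2: u0 ∈ [-2/17, 1/51)
j=4 picked index 4: u0 ∈ [-14/153, 7/153)
j=5 picked index 6: u0 ∈ [-1/153, 20/153)
j=6 picked index 6: u0 ∈ [-2/17, 1/51)
j=7 picked index 7: u0 ∈ [-14/153, 10/153)
j=8 picked index 8: u0 ∈ [-7/153, 1/9)
intersection: [0, 1/51)

0 1/51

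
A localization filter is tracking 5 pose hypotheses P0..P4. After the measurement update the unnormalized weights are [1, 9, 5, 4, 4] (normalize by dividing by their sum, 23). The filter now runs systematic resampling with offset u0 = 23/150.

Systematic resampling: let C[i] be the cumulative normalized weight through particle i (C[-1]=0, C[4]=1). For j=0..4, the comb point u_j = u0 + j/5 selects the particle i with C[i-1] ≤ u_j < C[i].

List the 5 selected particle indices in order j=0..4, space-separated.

1 1 2 3 4

C = [1/23, 10/23, 15/23, 19/23, 1]
j=0: u_0=23/150 ∈ [1/23, 10/23) → index 1
j=1: u_1=53/150 ∈ [1/23, 10/23) → index 1
j=2: u_2=83/150 ∈ [10/23, 15/23) → index 2
j=3: u_3=113/150 ∈ [15/23, 19/23) → index 3
j=4: u_4=143/150 ∈ [19/23, 1) → index 4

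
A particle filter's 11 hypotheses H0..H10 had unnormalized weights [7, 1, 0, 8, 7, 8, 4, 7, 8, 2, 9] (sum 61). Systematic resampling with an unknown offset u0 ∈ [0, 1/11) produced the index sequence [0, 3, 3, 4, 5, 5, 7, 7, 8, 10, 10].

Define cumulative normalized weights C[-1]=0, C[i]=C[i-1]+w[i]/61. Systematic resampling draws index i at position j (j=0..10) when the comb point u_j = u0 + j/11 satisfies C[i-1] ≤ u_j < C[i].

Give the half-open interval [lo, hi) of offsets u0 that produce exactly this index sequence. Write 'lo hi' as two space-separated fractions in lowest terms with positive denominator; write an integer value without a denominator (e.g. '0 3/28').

27/671 35/671

C = [7/61, 8/61, 8/61, 16/61, 23/61, 31/61, 35/61, 42/61, 50/61, 52/61, 1]
j=0 picked index 0: u0 ∈ [0, 7/61)
j=1 picked index 3: u0 ∈ [27/671, 115/671)
j=2 picked index 3: u0 ∈ [-34/671, 54/671)
j=3 picked index 4: u0 ∈ [-7/671, 70/671)
j=4 picked index 5: u0 ∈ [9/671, 97/671)
j=5 picked index 5: u0 ∈ [-52/671, 36/671)
j=6 picked index 7: u0 ∈ [19/671, 96/671)
j=7 picked index 7: u0 ∈ [-42/671, 35/671)
j=8 picked index 8: u0 ∈ [-26/671, 62/671)
j=9 picked index 10: u0 ∈ [23/671, 2/11)
j=10 picked index 10: u0 ∈ [-38/671, 1/11)
intersection: [27/671, 35/671)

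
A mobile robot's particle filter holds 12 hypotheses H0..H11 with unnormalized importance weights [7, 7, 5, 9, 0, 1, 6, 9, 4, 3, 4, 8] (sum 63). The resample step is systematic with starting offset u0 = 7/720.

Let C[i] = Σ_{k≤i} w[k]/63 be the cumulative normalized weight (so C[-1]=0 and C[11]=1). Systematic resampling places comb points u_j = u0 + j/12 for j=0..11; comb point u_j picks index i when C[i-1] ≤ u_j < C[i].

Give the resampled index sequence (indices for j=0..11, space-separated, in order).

0 0 1 2 3 3 6 7 7 8 10 11

C = [1/9, 2/9, 19/63, 4/9, 4/9, 29/63, 5/9, 44/63, 16/21, 17/21, 55/63, 1]
j=0: u_0=7/720 ∈ [0, 1/9) → index 0
j=1: u_1=67/720 ∈ [0, 1/9) → index 0
j=2: u_2=127/720 ∈ [1/9, 2/9) → index 1
j=3: u_3=187/720 ∈ [2/9, 19/63) → index 2
j=4: u_4=247/720 ∈ [19/63, 4/9) → index 3
j=5: u_5=307/720 ∈ [19/63, 4/9) → index 3
j=6: u_6=367/720 ∈ [29/63, 5/9) → index 6
j=7: u_7=427/720 ∈ [5/9, 44/63) → index 7
j=8: u_8=487/720 ∈ [5/9, 44/63) → index 7
j=9: u_9=547/720 ∈ [44/63, 16/21) → index 8
j=10: u_10=607/720 ∈ [17/21, 55/63) → index 10
j=11: u_11=667/720 ∈ [55/63, 1) → index 11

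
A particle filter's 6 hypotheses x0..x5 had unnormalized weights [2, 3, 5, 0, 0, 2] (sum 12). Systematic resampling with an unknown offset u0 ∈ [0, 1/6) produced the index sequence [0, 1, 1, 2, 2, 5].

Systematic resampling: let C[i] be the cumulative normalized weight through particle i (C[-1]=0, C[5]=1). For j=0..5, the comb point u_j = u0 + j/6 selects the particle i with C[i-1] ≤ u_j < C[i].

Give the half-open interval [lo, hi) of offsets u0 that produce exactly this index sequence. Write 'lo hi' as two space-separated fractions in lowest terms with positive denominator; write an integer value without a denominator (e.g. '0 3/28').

0 1/12

C = [1/6, 5/12, 5/6, 5/6, 5/6, 1]
j=0 picked index 0: u0 ∈ [0, 1/6)
j=1 picked index 1: u0 ∈ [0, 1/4)
j=2 picked index 1: u0 ∈ [-1/6, 1/12)
j=3 picked index 2: u0 ∈ [-1/12, 1/3)
j=4 picked index 2: u0 ∈ [-1/4, 1/6)
j=5 picked index 5: u0 ∈ [0, 1/6)
intersection: [0, 1/12)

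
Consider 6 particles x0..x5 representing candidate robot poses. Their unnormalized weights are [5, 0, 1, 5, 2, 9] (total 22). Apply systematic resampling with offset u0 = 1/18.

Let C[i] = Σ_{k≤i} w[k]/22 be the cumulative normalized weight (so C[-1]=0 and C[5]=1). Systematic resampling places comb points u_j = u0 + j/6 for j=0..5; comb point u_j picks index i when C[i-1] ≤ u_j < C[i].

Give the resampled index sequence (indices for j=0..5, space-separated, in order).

0 0 3 4 5 5

C = [5/22, 5/22, 3/11, 1/2, 13/22, 1]
j=0: u_0=1/18 ∈ [0, 5/22) → index 0
j=1: u_1=2/9 ∈ [0, 5/22) → index 0
j=2: u_2=7/18 ∈ [3/11, 1/2) → index 3
j=3: u_3=5/9 ∈ [1/2, 13/22) → index 4
j=4: u_4=13/18 ∈ [13/22, 1) → index 5
j=5: u_5=8/9 ∈ [13/22, 1) → index 5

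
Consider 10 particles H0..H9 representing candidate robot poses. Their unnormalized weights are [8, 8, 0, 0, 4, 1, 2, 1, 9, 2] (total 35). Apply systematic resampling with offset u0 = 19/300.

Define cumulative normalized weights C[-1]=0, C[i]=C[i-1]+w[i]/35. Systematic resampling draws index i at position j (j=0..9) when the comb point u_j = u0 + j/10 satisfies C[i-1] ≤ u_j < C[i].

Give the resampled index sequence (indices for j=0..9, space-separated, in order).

0 0 1 1 4 4 7 8 8 9

C = [8/35, 16/35, 16/35, 16/35, 4/7, 3/5, 23/35, 24/35, 33/35, 1]
j=0: u_0=19/300 ∈ [0, 8/35) → index 0
j=1: u_1=49/300 ∈ [0, 8/35) → index 0
j=2: u_2=79/300 ∈ [8/35, 16/35) → index 1
j=3: u_3=109/300 ∈ [8/35, 16/35) → index 1
j=4: u_4=139/300 ∈ [16/35, 4/7) → index 4
j=5: u_5=169/300 ∈ [16/35, 4/7) → index 4
j=6: u_6=199/300 ∈ [23/35, 24/35) → index 7
j=7: u_7=229/300 ∈ [24/35, 33/35) → index 8
j=8: u_8=259/300 ∈ [24/35, 33/35) → index 8
j=9: u_9=289/300 ∈ [33/35, 1) → index 9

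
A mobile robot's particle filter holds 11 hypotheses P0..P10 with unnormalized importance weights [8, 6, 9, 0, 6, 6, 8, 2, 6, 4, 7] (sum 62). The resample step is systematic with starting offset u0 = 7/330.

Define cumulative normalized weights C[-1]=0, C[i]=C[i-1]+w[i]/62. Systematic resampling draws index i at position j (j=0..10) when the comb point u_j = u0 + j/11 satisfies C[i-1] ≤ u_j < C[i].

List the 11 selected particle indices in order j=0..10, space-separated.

C = [4/31, 7/31, 23/62, 23/62, 29/62, 35/62, 43/62, 45/62, 51/62, 55/62, 1]
j=0: u_0=7/330 ∈ [0, 4/31) → index 0
j=1: u_1=37/330 ∈ [0, 4/31) → index 0
j=2: u_2=67/330 ∈ [4/31, 7/31) → index 1
j=3: u_3=97/330 ∈ [7/31, 23/62) → index 2
j=4: u_4=127/330 ∈ [23/62, 29/62) → index 4
j=5: u_5=157/330 ∈ [29/62, 35/62) → index 5
j=6: u_6=17/30 ∈ [35/62, 43/62) → index 6
j=7: u_7=217/330 ∈ [35/62, 43/62) → index 6
j=8: u_8=247/330 ∈ [45/62, 51/62) → index 8
j=9: u_9=277/330 ∈ [51/62, 55/62) → index 9
j=10: u_10=307/330 ∈ [55/62, 1) → index 10

0 0 1 2 4 5 6 6 8 9 10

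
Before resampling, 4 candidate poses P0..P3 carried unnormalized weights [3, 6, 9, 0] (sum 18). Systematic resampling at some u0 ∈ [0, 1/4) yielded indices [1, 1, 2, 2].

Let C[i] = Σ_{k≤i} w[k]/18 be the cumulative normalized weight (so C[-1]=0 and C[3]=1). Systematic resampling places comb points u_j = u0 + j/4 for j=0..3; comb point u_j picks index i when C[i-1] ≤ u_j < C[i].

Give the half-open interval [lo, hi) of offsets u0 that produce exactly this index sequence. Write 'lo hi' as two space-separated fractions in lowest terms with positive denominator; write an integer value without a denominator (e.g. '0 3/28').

C = [1/6, 1/2, 1, 1]
j=0 picked index 1: u0 ∈ [1/6, 1/2)
j=1 picked index 1: u0 ∈ [-1/12, 1/4)
j=2 picked index 2: u0 ∈ [0, 1/2)
j=3 picked index 2: u0 ∈ [-1/4, 1/4)
intersection: [1/6, 1/4)

1/6 1/4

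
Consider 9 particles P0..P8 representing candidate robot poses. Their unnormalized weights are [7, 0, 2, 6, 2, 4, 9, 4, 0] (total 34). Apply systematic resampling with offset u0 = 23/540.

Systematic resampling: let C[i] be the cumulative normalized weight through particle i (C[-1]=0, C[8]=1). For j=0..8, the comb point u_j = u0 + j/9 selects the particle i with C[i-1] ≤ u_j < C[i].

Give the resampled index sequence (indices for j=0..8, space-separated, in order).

C = [7/34, 7/34, 9/34, 15/34, 1/2, 21/34, 15/17, 1, 1]
j=0: u_0=23/540 ∈ [0, 7/34) → index 0
j=1: u_1=83/540 ∈ [0, 7/34) → index 0
j=2: u_2=143/540 ∈ [9/34, 15/34) → index 3
j=3: u_3=203/540 ∈ [9/34, 15/34) → index 3
j=4: u_4=263/540 ∈ [15/34, 1/2) → index 4
j=5: u_5=323/540 ∈ [1/2, 21/34) → index 5
j=6: u_6=383/540 ∈ [21/34, 15/17) → index 6
j=7: u_7=443/540 ∈ [21/34, 15/17) → index 6
j=8: u_8=503/540 ∈ [15/17, 1) → index 7

0 0 3 3 4 5 6 6 7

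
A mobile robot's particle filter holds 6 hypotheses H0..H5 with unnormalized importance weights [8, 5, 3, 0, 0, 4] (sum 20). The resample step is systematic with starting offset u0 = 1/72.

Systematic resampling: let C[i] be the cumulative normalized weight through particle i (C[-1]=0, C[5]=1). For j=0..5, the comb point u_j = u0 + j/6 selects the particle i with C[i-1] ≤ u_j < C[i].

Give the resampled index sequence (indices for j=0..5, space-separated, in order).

0 0 0 1 2 5

C = [2/5, 13/20, 4/5, 4/5, 4/5, 1]
j=0: u_0=1/72 ∈ [0, 2/5) → index 0
j=1: u_1=13/72 ∈ [0, 2/5) → index 0
j=2: u_2=25/72 ∈ [0, 2/5) → index 0
j=3: u_3=37/72 ∈ [2/5, 13/20) → index 1
j=4: u_4=49/72 ∈ [13/20, 4/5) → index 2
j=5: u_5=61/72 ∈ [4/5, 1) → index 5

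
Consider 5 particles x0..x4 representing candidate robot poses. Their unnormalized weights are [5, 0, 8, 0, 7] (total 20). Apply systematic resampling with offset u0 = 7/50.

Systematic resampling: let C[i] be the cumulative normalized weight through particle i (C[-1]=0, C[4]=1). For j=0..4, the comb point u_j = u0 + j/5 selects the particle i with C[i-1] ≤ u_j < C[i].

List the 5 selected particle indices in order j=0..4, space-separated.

C = [1/4, 1/4, 13/20, 13/20, 1]
j=0: u_0=7/50 ∈ [0, 1/4) → index 0
j=1: u_1=17/50 ∈ [1/4, 13/20) → index 2
j=2: u_2=27/50 ∈ [1/4, 13/20) → index 2
j=3: u_3=37/50 ∈ [13/20, 1) → index 4
j=4: u_4=47/50 ∈ [13/20, 1) → index 4

0 2 2 4 4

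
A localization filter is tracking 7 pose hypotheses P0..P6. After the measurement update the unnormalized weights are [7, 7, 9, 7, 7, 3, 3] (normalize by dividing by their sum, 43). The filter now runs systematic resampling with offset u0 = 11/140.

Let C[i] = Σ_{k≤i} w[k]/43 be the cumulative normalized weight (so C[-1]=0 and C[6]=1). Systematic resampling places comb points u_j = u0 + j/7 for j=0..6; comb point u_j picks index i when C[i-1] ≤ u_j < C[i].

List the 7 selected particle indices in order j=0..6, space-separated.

0 1 2 2 3 4 6

C = [7/43, 14/43, 23/43, 30/43, 37/43, 40/43, 1]
j=0: u_0=11/140 ∈ [0, 7/43) → index 0
j=1: u_1=31/140 ∈ [7/43, 14/43) → index 1
j=2: u_2=51/140 ∈ [14/43, 23/43) → index 2
j=3: u_3=71/140 ∈ [14/43, 23/43) → index 2
j=4: u_4=13/20 ∈ [23/43, 30/43) → index 3
j=5: u_5=111/140 ∈ [30/43, 37/43) → index 4
j=6: u_6=131/140 ∈ [40/43, 1) → index 6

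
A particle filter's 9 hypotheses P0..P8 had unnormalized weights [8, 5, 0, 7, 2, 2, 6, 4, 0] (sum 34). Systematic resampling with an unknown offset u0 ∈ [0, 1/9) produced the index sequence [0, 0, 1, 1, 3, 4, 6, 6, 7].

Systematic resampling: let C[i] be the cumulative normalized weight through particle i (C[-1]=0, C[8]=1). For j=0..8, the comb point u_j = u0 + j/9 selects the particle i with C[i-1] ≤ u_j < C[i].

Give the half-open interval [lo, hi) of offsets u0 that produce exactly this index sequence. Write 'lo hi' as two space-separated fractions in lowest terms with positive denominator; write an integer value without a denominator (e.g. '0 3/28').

2/51 5/102

C = [4/17, 13/34, 13/34, 10/17, 11/17, 12/17, 15/17, 1, 1]
j=0 picked index 0: u0 ∈ [0, 4/17)
j=1 picked index 0: u0 ∈ [-1/9, 19/153)
j=2 picked index 1: u0 ∈ [2/153, 49/306)
j=3 picked index 1: u0 ∈ [-5/51, 5/102)
j=4 picked index 3: u0 ∈ [-19/306, 22/153)
j=5 picked index 4: u0 ∈ [5/153, 14/153)
j=6 picked index 6: u0 ∈ [2/51, 11/51)
j=7 picked index 6: u0 ∈ [-11/153, 16/153)
j=8 picked index 7: u0 ∈ [-1/153, 1/9)
intersection: [2/51, 5/102)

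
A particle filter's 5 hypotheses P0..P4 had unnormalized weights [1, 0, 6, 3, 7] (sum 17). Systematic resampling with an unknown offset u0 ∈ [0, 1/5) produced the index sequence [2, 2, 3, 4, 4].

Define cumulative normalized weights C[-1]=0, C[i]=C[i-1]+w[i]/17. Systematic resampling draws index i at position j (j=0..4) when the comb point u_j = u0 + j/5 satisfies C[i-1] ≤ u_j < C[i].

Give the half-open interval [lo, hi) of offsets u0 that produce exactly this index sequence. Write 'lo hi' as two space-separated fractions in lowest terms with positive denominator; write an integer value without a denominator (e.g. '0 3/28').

1/17 16/85

C = [1/17, 1/17, 7/17, 10/17, 1]
j=0 picked index 2: u0 ∈ [1/17, 7/17)
j=1 picked index 2: u0 ∈ [-12/85, 18/85)
j=2 picked index 3: u0 ∈ [1/85, 16/85)
j=3 picked index 4: u0 ∈ [-1/85, 2/5)
j=4 picked index 4: u0 ∈ [-18/85, 1/5)
intersection: [1/17, 16/85)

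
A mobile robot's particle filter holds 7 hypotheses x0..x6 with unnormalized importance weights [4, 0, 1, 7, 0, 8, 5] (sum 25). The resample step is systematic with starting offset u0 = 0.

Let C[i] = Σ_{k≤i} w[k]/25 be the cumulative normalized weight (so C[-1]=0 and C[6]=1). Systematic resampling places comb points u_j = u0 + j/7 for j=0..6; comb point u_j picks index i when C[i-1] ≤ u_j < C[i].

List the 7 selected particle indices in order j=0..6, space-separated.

C = [4/25, 4/25, 1/5, 12/25, 12/25, 4/5, 1]
j=0: u_0=0 ∈ [0, 4/25) → index 0
j=1: u_1=1/7 ∈ [0, 4/25) → index 0
j=2: u_2=2/7 ∈ [1/5, 12/25) → index 3
j=3: u_3=3/7 ∈ [1/5, 12/25) → index 3
j=4: u_4=4/7 ∈ [12/25, 4/5) → index 5
j=5: u_5=5/7 ∈ [12/25, 4/5) → index 5
j=6: u_6=6/7 ∈ [4/5, 1) → index 6

0 0 3 3 5 5 6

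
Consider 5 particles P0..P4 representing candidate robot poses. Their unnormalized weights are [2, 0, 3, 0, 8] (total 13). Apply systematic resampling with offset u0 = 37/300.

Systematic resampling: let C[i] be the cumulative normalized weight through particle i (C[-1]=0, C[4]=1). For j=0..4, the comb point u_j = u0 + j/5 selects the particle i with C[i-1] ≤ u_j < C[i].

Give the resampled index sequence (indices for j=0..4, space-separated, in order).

C = [2/13, 2/13, 5/13, 5/13, 1]
j=0: u_0=37/300 ∈ [0, 2/13) → index 0
j=1: u_1=97/300 ∈ [2/13, 5/13) → index 2
j=2: u_2=157/300 ∈ [5/13, 1) → index 4
j=3: u_3=217/300 ∈ [5/13, 1) → index 4
j=4: u_4=277/300 ∈ [5/13, 1) → index 4

0 2 4 4 4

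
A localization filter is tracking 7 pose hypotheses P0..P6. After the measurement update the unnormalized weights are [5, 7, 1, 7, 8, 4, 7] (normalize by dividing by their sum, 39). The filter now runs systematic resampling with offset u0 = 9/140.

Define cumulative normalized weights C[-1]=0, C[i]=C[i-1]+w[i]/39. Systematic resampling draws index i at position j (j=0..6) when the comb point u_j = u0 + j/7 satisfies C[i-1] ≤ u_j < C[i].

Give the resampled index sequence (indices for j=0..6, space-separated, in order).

0 1 3 3 4 5 6

C = [5/39, 4/13, 1/3, 20/39, 28/39, 32/39, 1]
j=0: u_0=9/140 ∈ [0, 5/39) → index 0
j=1: u_1=29/140 ∈ [5/39, 4/13) → index 1
j=2: u_2=7/20 ∈ [1/3, 20/39) → index 3
j=3: u_3=69/140 ∈ [1/3, 20/39) → index 3
j=4: u_4=89/140 ∈ [20/39, 28/39) → index 4
j=5: u_5=109/140 ∈ [28/39, 32/39) → index 5
j=6: u_6=129/140 ∈ [32/39, 1) → index 6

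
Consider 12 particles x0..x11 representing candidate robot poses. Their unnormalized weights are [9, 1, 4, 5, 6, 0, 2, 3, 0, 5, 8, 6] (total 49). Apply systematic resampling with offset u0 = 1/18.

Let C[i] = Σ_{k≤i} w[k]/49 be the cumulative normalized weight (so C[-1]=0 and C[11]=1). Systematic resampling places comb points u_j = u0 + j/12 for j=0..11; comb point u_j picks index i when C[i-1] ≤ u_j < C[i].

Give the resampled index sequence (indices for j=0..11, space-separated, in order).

C = [9/49, 10/49, 2/7, 19/49, 25/49, 25/49, 27/49, 30/49, 30/49, 5/7, 43/49, 1]
j=0: u_0=1/18 ∈ [0, 9/49) → index 0
j=1: u_1=5/36 ∈ [0, 9/49) → index 0
j=2: u_2=2/9 ∈ [10/49, 2/7) → index 2
j=3: u_3=11/36 ∈ [2/7, 19/49) → index 3
j=4: u_4=7/18 ∈ [19/49, 25/49) → index 4
j=5: u_5=17/36 ∈ [19/49, 25/49) → index 4
j=6: u_6=5/9 ∈ [27/49, 30/49) → index 7
j=7: u_7=23/36 ∈ [30/49, 5/7) → index 9
j=8: u_8=13/18 ∈ [5/7, 43/49) → index 10
j=9: u_9=29/36 ∈ [5/7, 43/49) → index 10
j=10: u_10=8/9 ∈ [43/49, 1) → index 11
j=11: u_11=35/36 ∈ [43/49, 1) → index 11

0 0 2 3 4 4 7 9 10 10 11 11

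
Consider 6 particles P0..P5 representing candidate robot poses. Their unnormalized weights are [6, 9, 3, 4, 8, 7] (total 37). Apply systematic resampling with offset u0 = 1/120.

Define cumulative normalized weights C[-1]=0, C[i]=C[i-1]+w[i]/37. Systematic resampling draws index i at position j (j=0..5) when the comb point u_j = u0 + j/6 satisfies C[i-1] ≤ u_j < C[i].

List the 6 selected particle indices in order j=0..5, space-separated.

C = [6/37, 15/37, 18/37, 22/37, 30/37, 1]
j=0: u_0=1/120 ∈ [0, 6/37) → index 0
j=1: u_1=7/40 ∈ [6/37, 15/37) → index 1
j=2: u_2=41/120 ∈ [6/37, 15/37) → index 1
j=3: u_3=61/120 ∈ [18/37, 22/37) → index 3
j=4: u_4=27/40 ∈ [22/37, 30/37) → index 4
j=5: u_5=101/120 ∈ [30/37, 1) → index 5

0 1 1 3 4 5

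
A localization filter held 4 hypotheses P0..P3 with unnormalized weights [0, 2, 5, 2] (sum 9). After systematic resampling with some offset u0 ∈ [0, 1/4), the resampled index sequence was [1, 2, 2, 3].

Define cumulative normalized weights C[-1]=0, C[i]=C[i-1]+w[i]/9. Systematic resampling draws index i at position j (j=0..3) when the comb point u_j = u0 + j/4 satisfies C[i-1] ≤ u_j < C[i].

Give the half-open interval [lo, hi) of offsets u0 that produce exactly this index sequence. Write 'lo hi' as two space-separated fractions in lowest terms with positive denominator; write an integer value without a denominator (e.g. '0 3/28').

1/36 2/9

C = [0, 2/9, 7/9, 1]
j=0 picked index 1: u0 ∈ [0, 2/9)
j=1 picked index 2: u0 ∈ [-1/36, 19/36)
j=2 picked index 2: u0 ∈ [-5/18, 5/18)
j=3 picked index 3: u0 ∈ [1/36, 1/4)
intersection: [1/36, 2/9)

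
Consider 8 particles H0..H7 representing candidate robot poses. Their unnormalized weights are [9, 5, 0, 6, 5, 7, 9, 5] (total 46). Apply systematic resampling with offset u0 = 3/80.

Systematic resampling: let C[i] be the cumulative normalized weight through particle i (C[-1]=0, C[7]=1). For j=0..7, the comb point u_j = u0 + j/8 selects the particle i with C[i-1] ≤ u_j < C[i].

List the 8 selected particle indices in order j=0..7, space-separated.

0 0 1 3 4 5 6 7

C = [9/46, 7/23, 7/23, 10/23, 25/46, 16/23, 41/46, 1]
j=0: u_0=3/80 ∈ [0, 9/46) → index 0
j=1: u_1=13/80 ∈ [0, 9/46) → index 0
j=2: u_2=23/80 ∈ [9/46, 7/23) → index 1
j=3: u_3=33/80 ∈ [7/23, 10/23) → index 3
j=4: u_4=43/80 ∈ [10/23, 25/46) → index 4
j=5: u_5=53/80 ∈ [25/46, 16/23) → index 5
j=6: u_6=63/80 ∈ [16/23, 41/46) → index 6
j=7: u_7=73/80 ∈ [41/46, 1) → index 7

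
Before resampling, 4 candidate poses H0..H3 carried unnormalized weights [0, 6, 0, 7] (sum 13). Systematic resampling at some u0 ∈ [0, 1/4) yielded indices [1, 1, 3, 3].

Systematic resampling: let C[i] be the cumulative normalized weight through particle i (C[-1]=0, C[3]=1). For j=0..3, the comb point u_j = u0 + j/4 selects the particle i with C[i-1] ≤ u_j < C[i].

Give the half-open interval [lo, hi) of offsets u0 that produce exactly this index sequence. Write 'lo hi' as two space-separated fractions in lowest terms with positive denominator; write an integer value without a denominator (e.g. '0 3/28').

C = [0, 6/13, 6/13, 1]
j=0 picked index 1: u0 ∈ [0, 6/13)
j=1 picked index 1: u0 ∈ [-1/4, 11/52)
j=2 picked index 3: u0 ∈ [-1/26, 1/2)
j=3 picked index 3: u0 ∈ [-15/52, 1/4)
intersection: [0, 11/52)

0 11/52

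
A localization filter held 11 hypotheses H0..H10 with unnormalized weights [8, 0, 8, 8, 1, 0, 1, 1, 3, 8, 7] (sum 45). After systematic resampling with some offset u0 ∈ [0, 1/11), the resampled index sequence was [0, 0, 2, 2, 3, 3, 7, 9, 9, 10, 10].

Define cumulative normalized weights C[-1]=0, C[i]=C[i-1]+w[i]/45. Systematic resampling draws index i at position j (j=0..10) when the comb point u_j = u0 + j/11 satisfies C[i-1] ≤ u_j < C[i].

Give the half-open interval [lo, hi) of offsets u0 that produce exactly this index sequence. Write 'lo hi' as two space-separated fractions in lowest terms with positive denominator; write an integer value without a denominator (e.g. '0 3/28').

16/495 3/55

C = [8/45, 8/45, 16/45, 8/15, 5/9, 5/9, 26/45, 3/5, 2/3, 38/45, 1]
j=0 picked index 0: u0 ∈ [0, 8/45)
j=1 picked index 0: u0 ∈ [-1/11, 43/495)
j=2 picked index 2: u0 ∈ [-2/495, 86/495)
j=3 picked index 2: u0 ∈ [-47/495, 41/495)
j=4 picked index 3: u0 ∈ [-4/495, 28/165)
j=5 picked index 3: u0 ∈ [-49/495, 13/165)
j=6 picked index 7: u0 ∈ [16/495, 3/55)
j=7 picked index 9: u0 ∈ [1/33, 103/495)
j=8 picked index 9: u0 ∈ [-2/33, 58/495)
j=9 picked index 10: u0 ∈ [13/495, 2/11)
j=10 picked index 10: u0 ∈ [-32/495, 1/11)
intersection: [16/495, 3/55)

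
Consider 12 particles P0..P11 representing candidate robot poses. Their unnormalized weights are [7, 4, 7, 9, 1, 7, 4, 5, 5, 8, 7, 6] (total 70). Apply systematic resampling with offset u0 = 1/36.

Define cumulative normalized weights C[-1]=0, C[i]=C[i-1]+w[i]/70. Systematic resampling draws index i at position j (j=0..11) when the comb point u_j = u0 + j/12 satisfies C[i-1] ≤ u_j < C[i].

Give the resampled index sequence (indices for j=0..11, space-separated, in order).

C = [1/10, 11/70, 9/35, 27/70, 2/5, 1/2, 39/70, 22/35, 7/10, 57/70, 32/35, 1]
j=0: u_0=1/36 ∈ [0, 1/10) → index 0
j=1: u_1=1/9 ∈ [1/10, 11/70) → index 1
j=2: u_2=7/36 ∈ [11/70, 9/35) → index 2
j=3: u_3=5/18 ∈ [9/35, 27/70) → index 3
j=4: u_4=13/36 ∈ [9/35, 27/70) → index 3
j=5: u_5=4/9 ∈ [2/5, 1/2) → index 5
j=6: u_6=19/36 ∈ [1/2, 39/70) → index 6
j=7: u_7=11/18 ∈ [39/70, 22/35) → index 7
j=8: u_8=25/36 ∈ [22/35, 7/10) → index 8
j=9: u_9=7/9 ∈ [7/10, 57/70) → index 9
j=10: u_10=31/36 ∈ [57/70, 32/35) → index 10
j=11: u_11=17/18 ∈ [32/35, 1) → index 11

0 1 2 3 3 5 6 7 8 9 10 11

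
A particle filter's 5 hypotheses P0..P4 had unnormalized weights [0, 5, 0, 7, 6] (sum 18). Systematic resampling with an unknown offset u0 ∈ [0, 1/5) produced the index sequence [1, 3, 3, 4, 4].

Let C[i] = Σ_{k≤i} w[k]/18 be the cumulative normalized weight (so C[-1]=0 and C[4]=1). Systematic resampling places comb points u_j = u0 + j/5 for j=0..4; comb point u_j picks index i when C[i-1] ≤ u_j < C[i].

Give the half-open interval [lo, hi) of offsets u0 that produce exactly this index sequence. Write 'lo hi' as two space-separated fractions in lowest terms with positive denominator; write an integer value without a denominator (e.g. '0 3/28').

7/90 1/5

C = [0, 5/18, 5/18, 2/3, 1]
j=0 picked index 1: u0 ∈ [0, 5/18)
j=1 picked index 3: u0 ∈ [7/90, 7/15)
j=2 picked index 3: u0 ∈ [-11/90, 4/15)
j=3 picked index 4: u0 ∈ [1/15, 2/5)
j=4 picked index 4: u0 ∈ [-2/15, 1/5)
intersection: [7/90, 1/5)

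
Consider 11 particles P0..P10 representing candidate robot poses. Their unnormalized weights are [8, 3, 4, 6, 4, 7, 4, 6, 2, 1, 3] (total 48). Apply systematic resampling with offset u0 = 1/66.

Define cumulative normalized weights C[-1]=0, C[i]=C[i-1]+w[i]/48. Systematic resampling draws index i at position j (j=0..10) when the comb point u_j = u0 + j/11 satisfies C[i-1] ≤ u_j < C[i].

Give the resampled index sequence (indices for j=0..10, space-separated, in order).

C = [1/6, 11/48, 5/16, 7/16, 25/48, 2/3, 3/4, 7/8, 11/12, 15/16, 1]
j=0: u_0=1/66 ∈ [0, 1/6) → index 0
j=1: u_1=7/66 ∈ [0, 1/6) → index 0
j=2: u_2=13/66 ∈ [1/6, 11/48) → index 1
j=3: u_3=19/66 ∈ [11/48, 5/16) → index 2
j=4: u_4=25/66 ∈ [5/16, 7/16) → index 3
j=5: u_5=31/66 ∈ [7/16, 25/48) → index 4
j=6: u_6=37/66 ∈ [25/48, 2/3) → index 5
j=7: u_7=43/66 ∈ [25/48, 2/3) → index 5
j=8: u_8=49/66 ∈ [2/3, 3/4) → index 6
j=9: u_9=5/6 ∈ [3/4, 7/8) → index 7
j=10: u_10=61/66 ∈ [11/12, 15/16) → index 9

0 0 1 2 3 4 5 5 6 7 9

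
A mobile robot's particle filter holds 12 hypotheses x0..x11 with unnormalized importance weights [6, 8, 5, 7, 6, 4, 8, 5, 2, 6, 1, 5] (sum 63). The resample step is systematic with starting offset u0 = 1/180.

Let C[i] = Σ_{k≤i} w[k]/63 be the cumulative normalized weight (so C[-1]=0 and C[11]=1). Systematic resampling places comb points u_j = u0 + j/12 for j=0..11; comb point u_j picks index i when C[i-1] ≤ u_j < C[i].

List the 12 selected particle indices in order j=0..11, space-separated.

0 0 1 2 3 4 4 6 6 7 9 11

C = [2/21, 2/9, 19/63, 26/63, 32/63, 4/7, 44/63, 7/9, 17/21, 19/21, 58/63, 1]
j=0: u_0=1/180 ∈ [0, 2/21) → index 0
j=1: u_1=4/45 ∈ [0, 2/21) → index 0
j=2: u_2=31/180 ∈ [2/21, 2/9) → index 1
j=3: u_3=23/90 ∈ [2/9, 19/63) → index 2
j=4: u_4=61/180 ∈ [19/63, 26/63) → index 3
j=5: u_5=19/45 ∈ [26/63, 32/63) → index 4
j=6: u_6=91/180 ∈ [26/63, 32/63) → index 4
j=7: u_7=53/90 ∈ [4/7, 44/63) → index 6
j=8: u_8=121/180 ∈ [4/7, 44/63) → index 6
j=9: u_9=34/45 ∈ [44/63, 7/9) → index 7
j=10: u_10=151/180 ∈ [17/21, 19/21) → index 9
j=11: u_11=83/90 ∈ [58/63, 1) → index 11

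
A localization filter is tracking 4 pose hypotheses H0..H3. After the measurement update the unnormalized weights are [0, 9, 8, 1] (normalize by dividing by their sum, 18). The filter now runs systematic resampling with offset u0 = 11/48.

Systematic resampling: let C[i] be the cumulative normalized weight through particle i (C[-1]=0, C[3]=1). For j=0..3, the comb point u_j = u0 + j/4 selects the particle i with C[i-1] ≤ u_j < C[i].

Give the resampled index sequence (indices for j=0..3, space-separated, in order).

1 1 2 3

C = [0, 1/2, 17/18, 1]
j=0: u_0=11/48 ∈ [0, 1/2) → index 1
j=1: u_1=23/48 ∈ [0, 1/2) → index 1
j=2: u_2=35/48 ∈ [1/2, 17/18) → index 2
j=3: u_3=47/48 ∈ [17/18, 1) → index 3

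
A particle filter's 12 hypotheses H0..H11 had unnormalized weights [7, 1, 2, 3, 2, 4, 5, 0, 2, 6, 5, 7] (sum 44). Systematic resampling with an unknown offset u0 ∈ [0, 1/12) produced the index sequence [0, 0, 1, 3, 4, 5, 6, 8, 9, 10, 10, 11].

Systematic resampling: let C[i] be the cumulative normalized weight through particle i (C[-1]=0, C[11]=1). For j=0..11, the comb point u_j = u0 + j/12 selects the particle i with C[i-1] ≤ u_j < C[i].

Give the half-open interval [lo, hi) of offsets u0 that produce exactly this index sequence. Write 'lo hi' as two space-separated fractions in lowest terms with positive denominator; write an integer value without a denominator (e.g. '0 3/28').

0 1/132

C = [7/44, 2/11, 5/22, 13/44, 15/44, 19/44, 6/11, 6/11, 13/22, 8/11, 37/44, 1]
j=0 picked index 0: u0 ∈ [0, 7/44)
j=1 picked index 0: u0 ∈ [-1/12, 5/66)
j=2 picked index 1: u0 ∈ [-1/132, 1/66)
j=3 picked index 3: u0 ∈ [-1/44, 1/22)
j=4 picked index 4: u0 ∈ [-5/132, 1/132)
j=5 picked index 5: u0 ∈ [-5/66, 1/66)
j=6 picked index 6: u0 ∈ [-3/44, 1/22)
j=7 picked index 8: u0 ∈ [-5/132, 1/132)
j=8 picked index 9: u0 ∈ [-5/66, 2/33)
j=9 picked index 10: u0 ∈ [-1/44, 1/11)
j=10 picked index 10: u0 ∈ [-7/66, 1/132)
j=11 picked index 11: u0 ∈ [-5/66, 1/12)
intersection: [0, 1/132)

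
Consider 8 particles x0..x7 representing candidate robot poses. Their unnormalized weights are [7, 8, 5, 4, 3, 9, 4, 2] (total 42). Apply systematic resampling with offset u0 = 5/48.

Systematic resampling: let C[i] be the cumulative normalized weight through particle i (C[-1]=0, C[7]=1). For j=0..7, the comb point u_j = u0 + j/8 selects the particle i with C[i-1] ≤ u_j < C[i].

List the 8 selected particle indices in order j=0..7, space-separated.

0 1 1 3 4 5 5 7

C = [1/6, 5/14, 10/21, 4/7, 9/14, 6/7, 20/21, 1]
j=0: u_0=5/48 ∈ [0, 1/6) → index 0
j=1: u_1=11/48 ∈ [1/6, 5/14) → index 1
j=2: u_2=17/48 ∈ [1/6, 5/14) → index 1
j=3: u_3=23/48 ∈ [10/21, 4/7) → index 3
j=4: u_4=29/48 ∈ [4/7, 9/14) → index 4
j=5: u_5=35/48 ∈ [9/14, 6/7) → index 5
j=6: u_6=41/48 ∈ [9/14, 6/7) → index 5
j=7: u_7=47/48 ∈ [20/21, 1) → index 7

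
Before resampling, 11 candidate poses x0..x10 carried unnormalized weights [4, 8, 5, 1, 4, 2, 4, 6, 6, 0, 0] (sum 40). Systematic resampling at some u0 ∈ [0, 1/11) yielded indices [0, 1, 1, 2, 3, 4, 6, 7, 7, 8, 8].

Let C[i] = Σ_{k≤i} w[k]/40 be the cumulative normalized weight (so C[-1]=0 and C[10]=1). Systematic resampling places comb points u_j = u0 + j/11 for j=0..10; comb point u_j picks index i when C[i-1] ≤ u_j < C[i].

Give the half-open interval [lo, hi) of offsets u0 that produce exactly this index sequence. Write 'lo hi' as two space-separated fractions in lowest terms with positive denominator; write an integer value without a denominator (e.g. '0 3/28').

C = [1/10, 3/10, 17/40, 9/20, 11/20, 3/5, 7/10, 17/20, 1, 1, 1]
j=0 picked index 0: u0 ∈ [0, 1/10)
j=1 picked index 1: u0 ∈ [1/110, 23/110)
j=2 picked index 1: u0 ∈ [-9/110, 13/110)
j=3 picked index 2: u0 ∈ [3/110, 67/440)
j=4 picked index 3: u0 ∈ [27/440, 19/220)
j=5 picked index 4: u0 ∈ [-1/220, 21/220)
j=6 picked index 6: u0 ∈ [3/55, 17/110)
j=7 picked index 7: u0 ∈ [7/110, 47/220)
j=8 picked index 7: u0 ∈ [-3/110, 27/220)
j=9 picked index 8: u0 ∈ [7/220, 2/11)
j=10 picked index 8: u0 ∈ [-13/220, 1/11)
intersection: [7/110, 19/220)

7/110 19/220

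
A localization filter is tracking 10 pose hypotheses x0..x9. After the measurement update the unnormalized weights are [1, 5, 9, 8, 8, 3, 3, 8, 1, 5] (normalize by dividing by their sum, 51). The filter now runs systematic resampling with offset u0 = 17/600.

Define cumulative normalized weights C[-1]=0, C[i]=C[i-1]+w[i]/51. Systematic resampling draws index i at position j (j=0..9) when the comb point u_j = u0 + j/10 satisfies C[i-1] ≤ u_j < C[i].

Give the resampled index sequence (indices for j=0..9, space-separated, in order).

1 2 2 3 3 4 5 7 7 9

C = [1/51, 2/17, 5/17, 23/51, 31/51, 2/3, 37/51, 15/17, 46/51, 1]
j=0: u_0=17/600 ∈ [1/51, 2/17) → index 1
j=1: u_1=77/600 ∈ [2/17, 5/17) → index 2
j=2: u_2=137/600 ∈ [2/17, 5/17) → index 2
j=3: u_3=197/600 ∈ [5/17, 23/51) → index 3
j=4: u_4=257/600 ∈ [5/17, 23/51) → index 3
j=5: u_5=317/600 ∈ [23/51, 31/51) → index 4
j=6: u_6=377/600 ∈ [31/51, 2/3) → index 5
j=7: u_7=437/600 ∈ [37/51, 15/17) → index 7
j=8: u_8=497/600 ∈ [37/51, 15/17) → index 7
j=9: u_9=557/600 ∈ [46/51, 1) → index 9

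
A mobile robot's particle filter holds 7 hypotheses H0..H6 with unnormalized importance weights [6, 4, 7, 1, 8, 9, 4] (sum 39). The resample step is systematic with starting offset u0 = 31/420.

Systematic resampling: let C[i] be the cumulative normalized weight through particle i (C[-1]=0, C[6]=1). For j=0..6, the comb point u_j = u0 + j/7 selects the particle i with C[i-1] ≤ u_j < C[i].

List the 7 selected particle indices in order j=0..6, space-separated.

C = [2/13, 10/39, 17/39, 6/13, 2/3, 35/39, 1]
j=0: u_0=31/420 ∈ [0, 2/13) → index 0
j=1: u_1=13/60 ∈ [2/13, 10/39) → index 1
j=2: u_2=151/420 ∈ [10/39, 17/39) → index 2
j=3: u_3=211/420 ∈ [6/13, 2/3) → index 4
j=4: u_4=271/420 ∈ [6/13, 2/3) → index 4
j=5: u_5=331/420 ∈ [2/3, 35/39) → index 5
j=6: u_6=391/420 ∈ [35/39, 1) → index 6

0 1 2 4 4 5 6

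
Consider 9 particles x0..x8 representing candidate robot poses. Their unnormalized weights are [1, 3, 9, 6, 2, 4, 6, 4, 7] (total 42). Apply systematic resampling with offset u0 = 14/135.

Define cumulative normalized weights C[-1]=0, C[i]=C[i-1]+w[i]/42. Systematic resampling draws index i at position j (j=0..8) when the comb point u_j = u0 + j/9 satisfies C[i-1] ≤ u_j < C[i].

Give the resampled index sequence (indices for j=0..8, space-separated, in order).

2 2 3 3 5 6 7 8 8

C = [1/42, 2/21, 13/42, 19/42, 1/2, 25/42, 31/42, 5/6, 1]
j=0: u_0=14/135 ∈ [2/21, 13/42) → index 2
j=1: u_1=29/135 ∈ [2/21, 13/42) → index 2
j=2: u_2=44/135 ∈ [13/42, 19/42) → index 3
j=3: u_3=59/135 ∈ [13/42, 19/42) → index 3
j=4: u_4=74/135 ∈ [1/2, 25/42) → index 5
j=5: u_5=89/135 ∈ [25/42, 31/42) → index 6
j=6: u_6=104/135 ∈ [31/42, 5/6) → index 7
j=7: u_7=119/135 ∈ [5/6, 1) → index 8
j=8: u_8=134/135 ∈ [5/6, 1) → index 8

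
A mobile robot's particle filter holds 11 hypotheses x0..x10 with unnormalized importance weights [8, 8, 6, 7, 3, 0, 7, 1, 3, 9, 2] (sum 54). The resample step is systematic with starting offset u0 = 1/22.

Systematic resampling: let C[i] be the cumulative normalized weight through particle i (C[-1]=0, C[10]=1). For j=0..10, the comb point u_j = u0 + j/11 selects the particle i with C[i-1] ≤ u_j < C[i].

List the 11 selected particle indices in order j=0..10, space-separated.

C = [4/27, 8/27, 11/27, 29/54, 16/27, 16/27, 13/18, 20/27, 43/54, 26/27, 1]
j=0: u_0=1/22 ∈ [0, 4/27) → index 0
j=1: u_1=3/22 ∈ [0, 4/27) → index 0
j=2: u_2=5/22 ∈ [4/27, 8/27) → index 1
j=3: u_3=7/22 ∈ [8/27, 11/27) → index 2
j=4: u_4=9/22 ∈ [11/27, 29/54) → index 3
j=5: u_5=1/2 ∈ [11/27, 29/54) → index 3
j=6: u_6=13/22 ∈ [29/54, 16/27) → index 4
j=7: u_7=15/22 ∈ [16/27, 13/18) → index 6
j=8: u_8=17/22 ∈ [20/27, 43/54) → index 8
j=9: u_9=19/22 ∈ [43/54, 26/27) → index 9
j=10: u_10=21/22 ∈ [43/54, 26/27) → index 9

0 0 1 2 3 3 4 6 8 9 9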